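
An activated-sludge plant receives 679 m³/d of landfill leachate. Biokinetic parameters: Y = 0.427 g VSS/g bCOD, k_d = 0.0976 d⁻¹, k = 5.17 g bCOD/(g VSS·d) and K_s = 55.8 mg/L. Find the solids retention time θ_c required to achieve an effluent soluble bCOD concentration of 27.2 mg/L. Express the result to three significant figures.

θ_c ≈ 1.60 d

From 1/θ_c = Y·k·S/(K_s + S) − k_d: Y·k·S/(K_s+S) = 0.427 × 5.17 × 27.2 / (55.8 + 27.2) = 0.7235 d⁻¹.
Then 1/θ_c = μ − k_d = 0.7235 − 0.0976 = 0.6259 d⁻¹, giving θ_c = 1.598 d.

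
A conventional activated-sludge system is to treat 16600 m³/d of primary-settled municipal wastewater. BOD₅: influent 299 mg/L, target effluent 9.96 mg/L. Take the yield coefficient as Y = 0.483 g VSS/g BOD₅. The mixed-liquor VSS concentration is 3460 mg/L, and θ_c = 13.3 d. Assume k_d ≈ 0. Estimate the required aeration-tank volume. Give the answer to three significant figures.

Biomass mass balance (decay neglected): V·X = Y·Q·(S₀ − S)·θ_c, so V = 0.483 × 16600 × (299 − 9.96) × 13.3 / 3460 = 8908 m³.

V ≈ 8910 m³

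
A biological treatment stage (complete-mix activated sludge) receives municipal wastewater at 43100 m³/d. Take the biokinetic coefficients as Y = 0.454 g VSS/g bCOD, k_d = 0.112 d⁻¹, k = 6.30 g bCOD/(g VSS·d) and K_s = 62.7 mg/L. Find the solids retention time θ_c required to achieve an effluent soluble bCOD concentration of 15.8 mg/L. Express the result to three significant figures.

θ_c ≈ 2.16 d

At the target effluent, Y k S/(K_s+S) = 0.454×6.30×15.8/78.50 = 0.5757 d⁻¹.
1/θ_c = 0.5757 − 0.112 = 0.4637 d⁻¹, so θ_c = 2.157 d.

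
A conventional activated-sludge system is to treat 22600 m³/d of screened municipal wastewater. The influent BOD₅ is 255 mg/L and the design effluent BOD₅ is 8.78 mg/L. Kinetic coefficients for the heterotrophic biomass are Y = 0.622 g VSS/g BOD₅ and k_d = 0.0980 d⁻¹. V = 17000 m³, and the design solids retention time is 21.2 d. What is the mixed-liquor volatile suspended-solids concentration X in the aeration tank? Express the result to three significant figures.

X = Y·Q·ΔS·θ_c / [V·(1 + k_d θ_c)] = 0.622 × 22600 × (255 − 8.78) × 21.2 / [17000 × (1 + 0.0980 × 21.2)] = 1402 mg/L.

X ≈ 1400 mg/L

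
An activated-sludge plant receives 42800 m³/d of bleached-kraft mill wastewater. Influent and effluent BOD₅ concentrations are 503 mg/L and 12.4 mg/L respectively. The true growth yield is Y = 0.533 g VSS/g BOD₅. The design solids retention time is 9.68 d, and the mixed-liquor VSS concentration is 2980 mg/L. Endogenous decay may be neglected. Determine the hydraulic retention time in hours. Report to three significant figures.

With k_d = 0 the design equation reduces to V = Y Q (S₀−S) θ_c / X = 0.533 × 42800 × (503 − 12.4) × 9.68 / 2980 = 36354 m³.
Hydraulic retention time τ = V/Q = 36354 / 42800 = 0.8494 d = 20.39 h.

τ ≈ 20.4 h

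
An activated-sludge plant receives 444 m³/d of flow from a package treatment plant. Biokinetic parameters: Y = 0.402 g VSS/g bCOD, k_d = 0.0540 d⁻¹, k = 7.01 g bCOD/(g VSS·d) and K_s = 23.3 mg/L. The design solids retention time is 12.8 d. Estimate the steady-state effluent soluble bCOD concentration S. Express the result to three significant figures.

S ≈ 1.15 mg/L

Effluent substrate depends only on kinetics and SRT: S = K_s(1 + k_d θ_c) / [θ_c(Yk − k_d) − 1] = 23.3 × (1 + 0.0540 × 12.8) / [12.8 × (0.402 × 7.01 − 0.0540) − 1] = 39.40 / 34.38 = 1.146 mg/L.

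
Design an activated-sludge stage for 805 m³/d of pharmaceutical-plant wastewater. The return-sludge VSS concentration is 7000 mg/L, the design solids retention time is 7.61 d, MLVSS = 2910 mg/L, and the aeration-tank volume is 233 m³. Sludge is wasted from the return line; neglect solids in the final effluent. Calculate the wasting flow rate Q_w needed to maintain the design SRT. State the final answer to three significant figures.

Wasting from the return line (neglecting effluent solids): Q_w = V·X / (θ_c·X_r) = 233.0 × 2910 / (7.61 × 7000) = 12.73 m³/d.

Q_w ≈ 12.7 m³/d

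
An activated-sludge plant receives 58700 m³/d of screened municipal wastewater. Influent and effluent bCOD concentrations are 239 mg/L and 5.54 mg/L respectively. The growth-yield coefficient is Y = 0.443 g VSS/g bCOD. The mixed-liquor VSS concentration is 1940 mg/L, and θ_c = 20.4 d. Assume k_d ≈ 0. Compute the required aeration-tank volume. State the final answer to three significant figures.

V ≈ 63800 m³

V·X = Y·Q·ΔS·θ_c gives V = 0.443 × 58700 × (239 − 5.54) × 20.4 / 1940 = 63839 m³.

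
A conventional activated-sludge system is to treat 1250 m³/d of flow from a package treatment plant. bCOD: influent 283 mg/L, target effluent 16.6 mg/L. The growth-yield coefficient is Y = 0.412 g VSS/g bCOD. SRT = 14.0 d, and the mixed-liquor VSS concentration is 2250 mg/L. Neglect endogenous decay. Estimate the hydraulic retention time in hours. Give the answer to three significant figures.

With k_d = 0 the design equation reduces to V = Y Q (S₀−S) θ_c / X = 0.412 × 1250 × (283 − 16.6) × 14.0 / 2250 = 853.7 m³.
HRT = V/Q = 853.7 m³ / 1250 m³·d⁻¹ = 0.6829 d × 24 = 16.39 h.

τ ≈ 16.4 h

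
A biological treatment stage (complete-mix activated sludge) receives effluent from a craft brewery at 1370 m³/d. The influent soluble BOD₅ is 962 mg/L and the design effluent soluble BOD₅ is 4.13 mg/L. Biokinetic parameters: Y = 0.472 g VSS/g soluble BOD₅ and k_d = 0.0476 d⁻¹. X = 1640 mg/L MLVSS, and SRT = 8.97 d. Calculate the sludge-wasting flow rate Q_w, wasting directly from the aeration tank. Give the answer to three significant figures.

Rearranging the biomass balance for a CMAS with decay, V = Y·Q·ΔS·θ_c / [X·(1+k_d θ_c)] = 0.472 × 1370 × (962 − 4.13) × 8.97 / [1640 × (1 + 0.0476 × 8.97)] = 5.56×10^6 / 2340 = 2374 m³.
For wasting at MLVSS concentration, Q_w = V/θ_c = 2374/8.97 = 264.7 m³/d.

Q_w ≈ 265 m³/d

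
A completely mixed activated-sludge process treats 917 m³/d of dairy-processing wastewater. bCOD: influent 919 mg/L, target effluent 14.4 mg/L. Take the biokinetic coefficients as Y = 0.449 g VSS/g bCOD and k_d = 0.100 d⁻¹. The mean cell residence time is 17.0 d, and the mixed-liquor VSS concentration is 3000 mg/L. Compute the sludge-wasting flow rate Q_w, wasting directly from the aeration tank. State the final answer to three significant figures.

Q_w ≈ 46.0 m³/d

From the SRT design equation V = Y Q (S₀−S) θ_c / [X (1 + k_d θ_c)] = 0.449 × 917 × (919 − 14.4) × 17.0 / [3000 × (1 + 0.100 × 17.0)] = 6.33×10^6 / 8100 = 781.7 m³.
For wasting at MLVSS concentration, Q_w = V/θ_c = 781.7/17.0 = 45.98 m³/d.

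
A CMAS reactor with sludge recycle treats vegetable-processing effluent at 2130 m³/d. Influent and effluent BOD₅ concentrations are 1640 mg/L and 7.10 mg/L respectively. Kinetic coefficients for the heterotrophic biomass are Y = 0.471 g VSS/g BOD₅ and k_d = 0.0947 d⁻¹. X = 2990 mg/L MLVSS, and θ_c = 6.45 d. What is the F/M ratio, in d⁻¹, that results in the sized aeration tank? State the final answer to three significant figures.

F/M ≈ 0.533 d⁻¹

Steady-state biomass mass balance: V·X·(1 + k_d·θ_c) = Y·Q·(S₀ − S)·θ_c, so V = 0.471 × 2130 × (1640 − 7.10) × 6.45 / [2990 × (1 + 0.0947 × 6.45)] = 1.06×10^7 / 4816 = 2194 m³.
F/M = Q·S₀ / (V·X) = 2130 × 1640 / (2194 × 2990) = 0.5325 g BOD₅·(g VSS·d)⁻¹.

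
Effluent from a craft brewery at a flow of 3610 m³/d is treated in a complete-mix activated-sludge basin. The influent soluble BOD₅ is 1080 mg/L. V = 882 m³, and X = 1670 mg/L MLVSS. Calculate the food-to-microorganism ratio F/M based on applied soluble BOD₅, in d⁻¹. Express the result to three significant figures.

F/M = applied load / biomass = Q·S₀/(V·X) = 3610 × 1080 / (882.0 × 1670) = 2.647 d⁻¹.

F/M ≈ 2.65 d⁻¹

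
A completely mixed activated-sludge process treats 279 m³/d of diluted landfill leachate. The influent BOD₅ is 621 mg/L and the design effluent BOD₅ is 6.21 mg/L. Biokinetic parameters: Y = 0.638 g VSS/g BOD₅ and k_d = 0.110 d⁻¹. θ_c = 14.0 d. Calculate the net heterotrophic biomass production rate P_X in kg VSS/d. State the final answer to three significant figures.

Correct the yield for decay: Y_obs = Y/(1 + k_d θ_c) = 0.638 / (1 + 0.110 × 14.0) = 0.638 / 2.540 = 0.2512.
ΔS = 621 − 6.21 = 614.8 mg/L, so the substrate removal rate is 279 × 614.8/1000 = 171.5 kg BOD₅/d.
So the net sludge growth is P_X = 0.2512 × 171.5 = 43.08 kg VSS/d.

P_X ≈ 43.1 kg VSS/d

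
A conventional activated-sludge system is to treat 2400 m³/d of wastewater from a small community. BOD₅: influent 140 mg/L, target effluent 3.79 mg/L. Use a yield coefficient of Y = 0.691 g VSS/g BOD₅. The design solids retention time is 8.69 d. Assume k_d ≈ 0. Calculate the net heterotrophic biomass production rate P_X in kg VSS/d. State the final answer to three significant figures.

P_X ≈ 226 kg VSS/d

With endogenous decay neglected, the observed yield equals the true yield: Y_obs = Y = 0.691 g VSS/g BOD₅.
Q·(S₀ − S) = 2400 × (140 − 3.79) × 10⁻³ = 326.9 kg/d removed.
P_X = Y_obs · Q(S₀ − S) = 0.6910 × 326.9 = 225.9 kg VSS/d.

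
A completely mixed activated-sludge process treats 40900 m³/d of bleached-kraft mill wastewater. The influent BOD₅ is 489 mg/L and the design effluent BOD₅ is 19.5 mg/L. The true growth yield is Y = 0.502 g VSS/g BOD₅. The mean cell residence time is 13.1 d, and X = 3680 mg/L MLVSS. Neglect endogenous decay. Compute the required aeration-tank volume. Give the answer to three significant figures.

V·X = Y·Q·ΔS·θ_c gives V = 0.502 × 40900 × (489 − 19.5) × 13.1 / 3680 = 34315 m³.

V ≈ 34300 m³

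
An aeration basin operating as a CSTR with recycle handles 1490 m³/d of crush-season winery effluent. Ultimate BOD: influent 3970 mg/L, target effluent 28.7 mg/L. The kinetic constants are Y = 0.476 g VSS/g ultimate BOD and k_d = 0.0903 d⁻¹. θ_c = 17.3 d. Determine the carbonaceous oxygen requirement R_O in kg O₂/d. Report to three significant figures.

R_O ≈ 4320 kg O₂/d

Observed yield with endogenous decay: Y_obs = Y / (1 + k_d·θ_c) = 0.476 / (1 + 0.0903 × 17.3) = 0.476 / 2.562 = 0.1858 g VSS/g ultimate BOD.
Mass of ultimate BOD removed per day: Q(S₀ − S) = 1490 × 3941 g/m³ = 5873 kg/d.
Net sludge production P_X = 0.1858 × 5873 = 1091 kg VSS/d.
R_O = Q·ΔS − 1.42 P_X = 5873 − 1549 = 4323 kg O₂/d.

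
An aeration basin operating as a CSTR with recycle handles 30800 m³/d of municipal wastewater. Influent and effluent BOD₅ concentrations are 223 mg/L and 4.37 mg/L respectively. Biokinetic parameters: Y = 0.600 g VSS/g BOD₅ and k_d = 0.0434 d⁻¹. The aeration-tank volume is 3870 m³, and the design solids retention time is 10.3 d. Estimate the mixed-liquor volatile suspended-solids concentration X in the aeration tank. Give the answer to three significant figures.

From V·X·(1 + k_d·θ_c) = Y·Q·(S₀ − S)·θ_c: X = 0.600 × 30800 × (223 − 4.37) × 10.3 / [3870 × (1 + 0.0434 × 10.3)] = 7431 mg/L.

X ≈ 7430 mg/L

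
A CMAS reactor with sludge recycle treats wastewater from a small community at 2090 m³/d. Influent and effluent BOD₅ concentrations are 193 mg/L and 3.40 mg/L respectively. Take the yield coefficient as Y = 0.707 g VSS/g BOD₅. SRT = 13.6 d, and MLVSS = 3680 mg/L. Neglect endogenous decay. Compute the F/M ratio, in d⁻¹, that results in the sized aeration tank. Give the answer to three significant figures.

F/M ≈ 0.106 d⁻¹

V·X = Y·Q·ΔS·θ_c gives V = 0.707 × 2090 × (193 − 3.40) × 13.6 / 3680 = 1035 m³.
F/M = Q·S₀ / (V·X) = 2090 × 193 / (1035 × 3680) = 0.1059 g BOD₅·(g VSS·d)⁻¹.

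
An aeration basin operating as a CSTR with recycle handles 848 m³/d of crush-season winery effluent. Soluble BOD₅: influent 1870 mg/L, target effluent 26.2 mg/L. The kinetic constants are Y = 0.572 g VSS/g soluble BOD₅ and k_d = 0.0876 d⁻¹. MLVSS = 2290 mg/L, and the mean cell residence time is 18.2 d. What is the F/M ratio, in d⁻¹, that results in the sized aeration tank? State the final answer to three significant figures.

Steady-state biomass mass balance: V·X·(1 + k_d·θ_c) = Y·Q·(S₀ − S)·θ_c, so V = 0.572 × 848 × (1870 − 26.2) × 18.2 / [2290 × (1 + 0.0876 × 18.2)] = 1.63×10^7 / 5941 = 2740 m³.
F/M = Q·S₀ / (V·X) = 848 × 1870 / (2740 × 2290) = 0.2527 g soluble BOD₅·(g VSS·d)⁻¹.

F/M ≈ 0.253 d⁻¹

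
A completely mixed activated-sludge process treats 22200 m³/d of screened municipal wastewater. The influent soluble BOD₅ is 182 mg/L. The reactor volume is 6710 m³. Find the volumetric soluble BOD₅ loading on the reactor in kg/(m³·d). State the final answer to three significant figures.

L_v ≈ 0.602 kg soluble BOD₅/(m³·d)

Applied soluble BOD₅ load per unit volume = Q·S₀/V = (22200 × 182/1000)/6710 = 0.6021 kg soluble BOD₅·m⁻³·d⁻¹.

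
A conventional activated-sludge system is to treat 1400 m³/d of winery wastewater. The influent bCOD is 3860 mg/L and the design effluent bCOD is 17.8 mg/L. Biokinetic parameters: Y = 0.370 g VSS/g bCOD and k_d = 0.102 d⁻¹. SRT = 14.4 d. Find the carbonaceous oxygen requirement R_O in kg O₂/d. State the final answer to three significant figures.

Correct the yield for decay: Y_obs = Y/(1 + k_d θ_c) = 0.370 / (1 + 0.102 × 14.4) = 0.370 / 2.469 = 0.1499.
ΔS = 3860 − 17.8 = 3842 mg/L, so the substrate removal rate is 1400 × 3842/1000 = 5379 kg bCOD/d.
Net sludge production P_X = 0.1499 × 5379 = 806.2 kg VSS/d.
R_O = Q·ΔS − 1.42 P_X = 5379 − 1145 = 4234 kg O₂/d.

R_O ≈ 4230 kg O₂/d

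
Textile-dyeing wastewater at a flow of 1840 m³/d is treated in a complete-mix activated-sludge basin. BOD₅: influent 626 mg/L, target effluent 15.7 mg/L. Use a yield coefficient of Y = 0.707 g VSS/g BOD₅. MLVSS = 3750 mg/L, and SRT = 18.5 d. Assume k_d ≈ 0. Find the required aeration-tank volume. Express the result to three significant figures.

V ≈ 3920 m³

Biomass mass balance (decay neglected): V·X = Y·Q·(S₀ − S)·θ_c, so V = 0.707 × 1840 × (626 − 15.7) × 18.5 / 3750 = 3917 m³.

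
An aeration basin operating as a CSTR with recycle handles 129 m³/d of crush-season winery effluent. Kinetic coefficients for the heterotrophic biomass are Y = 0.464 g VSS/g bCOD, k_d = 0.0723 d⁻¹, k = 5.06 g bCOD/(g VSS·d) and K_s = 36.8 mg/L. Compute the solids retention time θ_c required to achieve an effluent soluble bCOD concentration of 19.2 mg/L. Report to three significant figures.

At the target effluent, Y k S/(K_s+S) = 0.464×5.06×19.2/56.00 = 0.8050 d⁻¹.
1/θ_c = 0.8050 − 0.0723 = 0.7327 d⁻¹, so θ_c = 1.365 d.

θ_c ≈ 1.36 d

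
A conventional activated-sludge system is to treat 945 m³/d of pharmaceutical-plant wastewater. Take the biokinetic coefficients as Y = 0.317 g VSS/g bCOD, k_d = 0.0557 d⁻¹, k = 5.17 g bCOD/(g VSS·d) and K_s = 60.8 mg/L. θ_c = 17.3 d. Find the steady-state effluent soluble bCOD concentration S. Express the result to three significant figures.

Effluent substrate depends only on kinetics and SRT: S = K_s(1 + k_d θ_c) / [θ_c(Yk − k_d) − 1] = 60.8 × (1 + 0.0557 × 17.3) / [17.3 × (0.317 × 5.17 − 0.0557) − 1] = 119.4 / 26.39 = 4.524 mg/L.

S ≈ 4.52 mg/L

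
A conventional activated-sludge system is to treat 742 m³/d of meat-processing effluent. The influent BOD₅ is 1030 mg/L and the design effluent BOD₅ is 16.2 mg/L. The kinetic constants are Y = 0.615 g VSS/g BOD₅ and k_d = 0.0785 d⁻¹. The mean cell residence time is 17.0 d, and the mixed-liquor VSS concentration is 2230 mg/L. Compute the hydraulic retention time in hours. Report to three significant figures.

Rearranging the biomass balance for a CMAS with decay, V = Y·Q·ΔS·θ_c / [X·(1+k_d θ_c)] = 0.615 × 742 × (1030 − 16.2) × 17.0 / [2230 × (1 + 0.0785 × 17.0)] = 7.86×10^6 / 5206 = 1511 m³.
Hydraulic retention time τ = V/Q = 1511 / 742 = 2.036 d = 48.86 h.

τ ≈ 48.9 h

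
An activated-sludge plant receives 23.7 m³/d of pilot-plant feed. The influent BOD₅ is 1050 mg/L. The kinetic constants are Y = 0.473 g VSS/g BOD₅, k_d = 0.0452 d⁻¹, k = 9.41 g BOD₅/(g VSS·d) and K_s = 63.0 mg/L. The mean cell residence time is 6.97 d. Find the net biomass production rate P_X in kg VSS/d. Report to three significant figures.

For a completely mixed reactor with recycle the Lawrence–McCarty relation gives S = K_s·(1 + k_d·θ_c) / [θ_c·(Y·k − k_d) − 1] = 63.0 × (1 + 0.0452 × 6.97) / [6.97 × (0.473 × 9.41 − 0.0452) − 1] = 82.85 / 29.71 = 2.789 mg/L.
Correct the yield for decay: Y_obs = Y/(1 + k_d θ_c) = 0.473 / (1 + 0.0452 × 6.97) = 0.473 / 1.315 = 0.3597.
Mass of BOD₅ removed per day: Q(S₀ − S) = 23.7 × 1047 g/m³ = 24.82 kg/d.
Net biomass production P_X = Y_obs × Q·(S₀ − S) = 0.3597 × 24.82 = 8.927 kg VSS/d.

P_X ≈ 8.93 kg VSS/d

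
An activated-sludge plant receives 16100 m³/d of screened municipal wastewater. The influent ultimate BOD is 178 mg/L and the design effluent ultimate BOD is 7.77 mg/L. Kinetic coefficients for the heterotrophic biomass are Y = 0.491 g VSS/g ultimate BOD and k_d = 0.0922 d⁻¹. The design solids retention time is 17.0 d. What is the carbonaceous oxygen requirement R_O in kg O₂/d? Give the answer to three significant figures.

R_O ≈ 2000 kg O₂/d

The observed yield is Y_obs = Y/(1 + k_d·θ_c) = 0.491 / (1 + 0.0922 × 17.0) = 0.491 / 2.567 = 0.1912 g VSS per g ultimate BOD removed.
Mass of ultimate BOD removed per day: Q(S₀ − S) = 16100 × 170.2 g/m³ = 2741 kg/d.
P_X = Y_obs·Q·(S₀ − S) = 0.1912 × 2741 = 524.1 kg VSS/d.
Carbonaceous O₂ demand = substrate oxidised − cell-mass equivalent = 2741 − 1.42 × 524.1 = 1996 kg O₂/d.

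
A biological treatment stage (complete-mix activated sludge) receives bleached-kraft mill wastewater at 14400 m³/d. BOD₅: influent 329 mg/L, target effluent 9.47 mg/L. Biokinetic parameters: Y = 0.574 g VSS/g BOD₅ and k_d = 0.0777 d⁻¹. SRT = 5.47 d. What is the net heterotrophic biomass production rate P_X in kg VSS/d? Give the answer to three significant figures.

Correct the yield for decay: Y_obs = Y/(1 + k_d θ_c) = 0.574 / (1 + 0.0777 × 5.47) = 0.574 / 1.425 = 0.4028.
Mass of BOD₅ removed per day: Q(S₀ − S) = 14400 × 319.5 g/m³ = 4601 kg/d.
Biomass produced: P_X = Y_obs·Q·ΔS = 0.4028 × 4601 ≈ 1853 kg VSS/d.

P_X ≈ 1850 kg VSS/d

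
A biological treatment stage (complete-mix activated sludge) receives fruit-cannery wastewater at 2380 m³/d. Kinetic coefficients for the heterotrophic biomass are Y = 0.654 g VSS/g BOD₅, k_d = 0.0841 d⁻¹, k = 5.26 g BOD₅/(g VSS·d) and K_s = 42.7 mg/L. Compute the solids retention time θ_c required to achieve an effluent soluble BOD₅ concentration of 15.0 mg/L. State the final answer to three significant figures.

θ_c ≈ 1.23 d

Specific growth rate at S = 15.0 mg/L: μ = YkS/(K_s+S) = 0.654·5.26·15.0/(42.7+15.0) = 0.8943 d⁻¹.
Then 1/θ_c = μ − k_d = 0.8943 − 0.0841 = 0.8102 d⁻¹, giving θ_c = 1.234 d.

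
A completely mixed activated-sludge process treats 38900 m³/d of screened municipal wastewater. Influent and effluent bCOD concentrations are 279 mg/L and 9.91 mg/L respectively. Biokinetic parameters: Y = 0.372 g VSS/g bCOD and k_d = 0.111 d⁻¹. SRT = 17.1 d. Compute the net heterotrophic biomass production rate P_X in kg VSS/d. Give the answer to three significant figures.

The observed yield is Y_obs = Y/(1 + k_d·θ_c) = 0.372 / (1 + 0.111 × 17.1) = 0.372 / 2.898 = 0.1284 g VSS per g bCOD removed.
Substrate removed = Q·(S₀ − S) = 38900 m³/d × (279 − 9.91) g/m³ = 1.05×10^7 g/d = 10468 kg/d.
Biomass produced: P_X = Y_obs·Q·ΔS = 0.1284 × 10468 ≈ 1344 kg VSS/d.

P_X ≈ 1340 kg VSS/d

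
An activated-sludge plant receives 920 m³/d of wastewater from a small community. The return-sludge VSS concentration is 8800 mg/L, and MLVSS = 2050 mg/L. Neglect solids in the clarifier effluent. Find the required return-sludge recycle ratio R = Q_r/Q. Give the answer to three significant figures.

Mass balance around the secondary clarifier (neglecting effluent solids): R = X / (X_r − X) = 2050 / (8800 − 2050) = 0.3037.

R ≈ 0.304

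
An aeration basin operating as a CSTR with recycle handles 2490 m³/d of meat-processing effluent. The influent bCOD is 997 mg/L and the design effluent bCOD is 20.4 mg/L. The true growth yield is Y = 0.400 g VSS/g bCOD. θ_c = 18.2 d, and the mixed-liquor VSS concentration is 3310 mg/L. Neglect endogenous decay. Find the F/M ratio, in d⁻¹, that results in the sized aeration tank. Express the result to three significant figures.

V·X = Y·Q·ΔS·θ_c gives V = 0.400 × 2490 × (997 − 20.4) × 18.2 / 3310 = 5348 m³.
F/M = Q·S₀ / (V·X) = 2490 × 997 / (5348 × 3310) = 0.1402 g bCOD·(g VSS·d)⁻¹.

F/M ≈ 0.140 d⁻¹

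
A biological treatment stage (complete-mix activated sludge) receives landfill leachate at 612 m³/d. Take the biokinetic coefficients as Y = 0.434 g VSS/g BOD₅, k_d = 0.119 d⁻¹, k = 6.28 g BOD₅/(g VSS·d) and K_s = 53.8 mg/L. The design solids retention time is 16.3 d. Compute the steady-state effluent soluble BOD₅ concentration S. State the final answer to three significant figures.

S ≈ 3.81 mg/L

For a completely mixed reactor with recycle the Lawrence–McCarty relation gives S = K_s·(1 + k_d·θ_c) / [θ_c·(Y·k − k_d) − 1] = 53.8 × (1 + 0.119 × 16.3) / [16.3 × (0.434 × 6.28 − 0.119) − 1] = 158.2 / 41.49 = 3.812 mg/L.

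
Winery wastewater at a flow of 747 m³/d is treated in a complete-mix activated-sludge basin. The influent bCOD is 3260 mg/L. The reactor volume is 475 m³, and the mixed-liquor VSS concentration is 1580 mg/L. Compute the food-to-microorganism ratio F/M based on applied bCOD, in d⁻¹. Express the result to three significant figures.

F/M ≈ 3.24 d⁻¹

F/M = applied load / biomass = Q·S₀/(V·X) = 747 × 3260 / (475.0 × 1580) = 3.245 d⁻¹.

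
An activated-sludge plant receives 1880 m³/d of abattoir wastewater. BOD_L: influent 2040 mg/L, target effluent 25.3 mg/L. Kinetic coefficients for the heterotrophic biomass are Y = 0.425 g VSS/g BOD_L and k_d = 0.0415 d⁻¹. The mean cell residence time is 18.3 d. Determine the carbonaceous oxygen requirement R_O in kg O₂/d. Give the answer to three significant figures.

R_O ≈ 2490 kg O₂/d

Y_obs = Y / (1 + k_d θ_c) = 0.425 / (1 + 0.0415 × 18.3) = 0.425 / 1.759 = 0.2416.
ΔS = 2040 − 25.3 = 2015 mg/L, so the substrate removal rate is 1880 × 2015/1000 = 3788 kg BOD_L/d.
Biomass synthesised: P_X = Y_obs × 3788 = 914.9 kg VSS/d.
Carbonaceous O₂ demand = substrate oxidised − cell-mass equivalent = 3788 − 1.42 × 914.9 = 2488 kg O₂/d.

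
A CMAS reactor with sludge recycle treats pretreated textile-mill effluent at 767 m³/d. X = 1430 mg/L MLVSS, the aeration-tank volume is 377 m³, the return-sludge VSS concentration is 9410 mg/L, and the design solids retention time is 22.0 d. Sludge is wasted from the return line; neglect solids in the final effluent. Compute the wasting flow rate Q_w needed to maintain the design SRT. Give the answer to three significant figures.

θ_c = V·X/(Q_w·X_r) when wasting from the recycle, so Q_w = V·X/(θ_c·X_r) = 377.0 × 1430 / (22.0 × 9410) = 2.604 m³/d.

Q_w ≈ 2.60 m³/d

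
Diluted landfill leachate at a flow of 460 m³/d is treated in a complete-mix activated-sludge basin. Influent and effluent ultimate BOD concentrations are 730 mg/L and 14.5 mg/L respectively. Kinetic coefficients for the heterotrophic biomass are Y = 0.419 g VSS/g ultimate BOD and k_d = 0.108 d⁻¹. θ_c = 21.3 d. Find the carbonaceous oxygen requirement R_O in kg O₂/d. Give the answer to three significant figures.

R_O ≈ 270 kg O₂/d

Y_obs = Y / (1 + k_d θ_c) = 0.419 / (1 + 0.108 × 21.3) = 0.419 / 3.300 = 0.1270.
Q·(S₀ − S) = 460 × (730 − 14.5) × 10⁻³ = 329.1 kg/d removed.
Net sludge production P_X = 0.1270 × 329.1 = 41.78 kg VSS/d.
R_O = Q·ΔS − 1.42 P_X = 329.1 − 59.33 = 269.8 kg O₂/d.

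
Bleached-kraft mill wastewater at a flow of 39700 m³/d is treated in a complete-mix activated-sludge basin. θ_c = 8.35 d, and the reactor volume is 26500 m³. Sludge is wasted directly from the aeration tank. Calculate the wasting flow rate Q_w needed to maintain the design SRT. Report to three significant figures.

Wasting from the aeration tank: Q_w = V / θ_c = 26500 / 8.35 = 3174 m³/d.

Q_w ≈ 3170 m³/d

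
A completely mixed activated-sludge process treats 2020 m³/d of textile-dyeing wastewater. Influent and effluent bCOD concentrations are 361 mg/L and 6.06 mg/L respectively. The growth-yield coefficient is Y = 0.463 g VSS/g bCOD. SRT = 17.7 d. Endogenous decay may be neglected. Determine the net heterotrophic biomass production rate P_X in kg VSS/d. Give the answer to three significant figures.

Since k_d ≈ 0, Y_obs = Y = 0.463 g VSS/g bCOD.
ΔS = 361 − 6.06 = 354.9 mg/L, so the substrate removal rate is 2020 × 354.9/1000 = 717.0 kg bCOD/d.
P_X = Y_obs · Q(S₀ − S) = 0.4630 × 717.0 = 332.0 kg VSS/d.

P_X ≈ 332 kg VSS/d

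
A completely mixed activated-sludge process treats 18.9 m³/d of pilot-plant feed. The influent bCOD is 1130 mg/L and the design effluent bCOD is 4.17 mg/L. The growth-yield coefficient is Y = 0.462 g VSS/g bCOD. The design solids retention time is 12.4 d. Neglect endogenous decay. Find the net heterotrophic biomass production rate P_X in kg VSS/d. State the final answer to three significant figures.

No decay correction is needed, so Y_obs = Y = 0.462.
Q·(S₀ − S) = 18.9 × (1130 − 4.17) × 10⁻³ = 21.28 kg/d removed.
Net biomass production P_X = Y_obs × Q·(S₀ − S) = 0.4620 × 21.28 = 9.831 kg VSS/d.

P_X ≈ 9.83 kg VSS/d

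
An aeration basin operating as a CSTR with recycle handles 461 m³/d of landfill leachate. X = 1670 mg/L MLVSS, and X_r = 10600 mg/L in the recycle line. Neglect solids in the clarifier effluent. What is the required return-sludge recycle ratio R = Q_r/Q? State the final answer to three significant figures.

R ≈ 0.187

R = Q_r/Q = X/(X_r − X) = 1670 / (10600 − 1670) = 0.1870.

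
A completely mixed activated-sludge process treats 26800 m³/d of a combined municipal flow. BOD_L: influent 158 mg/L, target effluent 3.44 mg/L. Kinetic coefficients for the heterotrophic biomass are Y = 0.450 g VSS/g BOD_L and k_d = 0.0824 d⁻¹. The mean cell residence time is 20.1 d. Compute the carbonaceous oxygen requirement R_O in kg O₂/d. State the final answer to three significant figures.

R_O ≈ 3150 kg O₂/d

Correct the yield for decay: Y_obs = Y/(1 + k_d θ_c) = 0.450 / (1 + 0.0824 × 20.1) = 0.450 / 2.656 = 0.1694.
Q·(S₀ − S) = 26800 × (158 − 3.44) × 10⁻³ = 4142 kg/d removed.
Biomass synthesised: P_X = Y_obs × 4142 = 701.7 kg VSS/d.
R_O = Q·(S₀ − S) − 1.42·P_X = 4142 − 1.42 × 701.7 = 3146 kg O₂/d.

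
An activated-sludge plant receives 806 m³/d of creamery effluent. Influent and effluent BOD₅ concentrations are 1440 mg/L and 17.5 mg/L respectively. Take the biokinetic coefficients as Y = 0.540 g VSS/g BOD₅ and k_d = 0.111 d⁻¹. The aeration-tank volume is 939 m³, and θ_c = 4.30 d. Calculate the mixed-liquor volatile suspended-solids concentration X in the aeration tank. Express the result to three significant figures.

X = Y·Q·ΔS·θ_c / [V·(1 + k_d θ_c)] = 0.540 × 806 × (1440 − 17.5) × 4.30 / [939 × (1 + 0.111 × 4.30)] = 1919 mg/L.

X ≈ 1920 mg/L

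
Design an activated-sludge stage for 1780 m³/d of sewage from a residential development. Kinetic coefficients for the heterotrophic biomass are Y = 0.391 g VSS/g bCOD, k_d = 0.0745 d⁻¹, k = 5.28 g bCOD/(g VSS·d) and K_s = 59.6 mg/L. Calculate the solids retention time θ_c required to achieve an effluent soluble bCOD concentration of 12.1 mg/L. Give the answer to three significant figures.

θ_c ≈ 3.65 d

From 1/θ_c = Y·k·S/(K_s + S) − k_d: Y·k·S/(K_s+S) = 0.391 × 5.28 × 12.1 / (59.6 + 12.1) = 0.3484 d⁻¹.
1/θ_c = 0.3484 − 0.0745 = 0.2739 d⁻¹, so θ_c = 3.651 d.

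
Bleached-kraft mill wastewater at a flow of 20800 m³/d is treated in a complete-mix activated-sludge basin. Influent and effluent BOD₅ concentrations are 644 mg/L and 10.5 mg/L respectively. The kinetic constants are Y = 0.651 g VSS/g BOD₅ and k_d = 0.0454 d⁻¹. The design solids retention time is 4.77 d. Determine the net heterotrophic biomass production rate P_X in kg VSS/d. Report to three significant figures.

Y_obs = Y / (1 + k_d θ_c) = 0.651 / (1 + 0.0454 × 4.77) = 0.651 / 1.217 = 0.5351.
Mass of BOD₅ removed per day: Q(S₀ − S) = 20800 × 633.5 g/m³ = 13177 kg/d.
Biomass produced: P_X = Y_obs·Q·ΔS = 0.5351 × 13177 ≈ 7051 kg VSS/d.

P_X ≈ 7050 kg VSS/d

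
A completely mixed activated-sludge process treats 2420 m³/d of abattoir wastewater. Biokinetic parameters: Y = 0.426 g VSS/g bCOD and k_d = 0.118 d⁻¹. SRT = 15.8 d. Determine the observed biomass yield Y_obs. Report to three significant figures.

Correct the yield for decay: Y_obs = Y/(1 + k_d θ_c) = 0.426 / (1 + 0.118 × 15.8) = 0.426 / 2.864 = 0.1487.

Y_obs ≈ 0.149 g VSS/g bCOD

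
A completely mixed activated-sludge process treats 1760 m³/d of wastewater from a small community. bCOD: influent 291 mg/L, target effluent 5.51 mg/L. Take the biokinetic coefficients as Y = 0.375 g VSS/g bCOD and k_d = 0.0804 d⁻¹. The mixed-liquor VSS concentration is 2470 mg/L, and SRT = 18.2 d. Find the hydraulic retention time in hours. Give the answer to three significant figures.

τ ≈ 7.69 h

Rearranging the biomass balance for a CMAS with decay, V = Y·Q·ΔS·θ_c / [X·(1+k_d θ_c)] = 0.375 × 1760 × (291 − 5.51) × 18.2 / [2470 × (1 + 0.0804 × 18.2)] = 3.43×10^6 / 6084 = 563.6 m³.
τ = V/Q = 563.6/1760 = 0.3202 d, or 7.686 h.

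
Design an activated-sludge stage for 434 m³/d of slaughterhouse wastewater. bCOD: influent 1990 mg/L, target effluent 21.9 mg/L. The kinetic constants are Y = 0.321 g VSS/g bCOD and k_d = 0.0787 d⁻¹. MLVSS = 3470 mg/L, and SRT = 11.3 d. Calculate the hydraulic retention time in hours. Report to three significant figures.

τ ≈ 26.1 h

From the SRT design equation V = Y Q (S₀−S) θ_c / [X (1 + k_d θ_c)] = 0.321 × 434 × (1990 − 21.9) × 11.3 / [3470 × (1 + 0.0787 × 11.3)] = 3.1×10^6 / 6556 = 472.6 m³.
τ = V/Q = 472.6/434 = 1.089 d, or 26.13 h.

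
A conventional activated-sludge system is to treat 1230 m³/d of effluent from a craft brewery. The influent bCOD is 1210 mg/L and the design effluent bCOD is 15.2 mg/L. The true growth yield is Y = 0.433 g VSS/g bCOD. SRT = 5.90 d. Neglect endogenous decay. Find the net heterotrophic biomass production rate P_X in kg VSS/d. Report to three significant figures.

No decay correction is needed, so Y_obs = Y = 0.433.
Mass of bCOD removed per day: Q(S₀ − S) = 1230 × 1195 g/m³ = 1470 kg/d.
P_X = Y_obs · Q(S₀ − S) = 0.4330 × 1470 = 636.3 kg VSS/d.

P_X ≈ 636 kg VSS/d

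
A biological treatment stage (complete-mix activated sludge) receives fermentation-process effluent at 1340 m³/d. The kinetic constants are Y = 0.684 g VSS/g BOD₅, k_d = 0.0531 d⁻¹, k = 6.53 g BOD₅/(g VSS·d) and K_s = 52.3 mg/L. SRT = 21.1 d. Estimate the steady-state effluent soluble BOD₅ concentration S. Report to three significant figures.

S ≈ 1.20 mg/L

From the Monod/SRT balance for a CMAS, S = K_s·(1+k_d θ_c)/[θ_c·(Y k − k_d) − 1] = 52.3 × (1 + 0.0531 × 21.1) / [21.1 × (0.684 × 6.53 − 0.0531) − 1] = 110.9 / 92.12 = 1.204 mg/L.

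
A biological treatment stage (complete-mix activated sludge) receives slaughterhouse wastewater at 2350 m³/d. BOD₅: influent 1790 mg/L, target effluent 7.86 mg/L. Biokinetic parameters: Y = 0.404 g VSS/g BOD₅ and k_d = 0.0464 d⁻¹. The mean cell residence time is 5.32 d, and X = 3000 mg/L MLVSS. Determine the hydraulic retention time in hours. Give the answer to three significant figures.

τ ≈ 24.6 h

From the SRT design equation V = Y Q (S₀−S) θ_c / [X (1 + k_d θ_c)] = 0.404 × 2350 × (1790 − 7.86) × 5.32 / [3000 × (1 + 0.0464 × 5.32)] = 9×10^6 / 3741 = 2406 m³.
Hydraulic retention time τ = V/Q = 2406 / 2350 = 1.024 d = 24.58 h.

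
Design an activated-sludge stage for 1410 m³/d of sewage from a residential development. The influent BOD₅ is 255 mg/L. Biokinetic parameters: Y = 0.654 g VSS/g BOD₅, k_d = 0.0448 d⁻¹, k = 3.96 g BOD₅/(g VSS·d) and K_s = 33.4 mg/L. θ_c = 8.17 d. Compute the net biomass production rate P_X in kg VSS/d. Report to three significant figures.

Effluent substrate depends only on kinetics and SRT: S = K_s(1 + k_d θ_c) / [θ_c(Yk − k_d) − 1] = 33.4 × (1 + 0.0448 × 8.17) / [8.17 × (0.654 × 3.96 − 0.0448) − 1] = 45.62 / 19.79 = 2.305 mg/L.
Y_obs = Y / (1 + k_d θ_c) = 0.654 / (1 + 0.0448 × 8.17) = 0.654 / 1.366 = 0.4788.
Q·(S₀ − S) = 1410 × (255 − 2.31) × 10⁻³ = 356.3 kg/d removed.
Biomass produced: P_X = Y_obs·Q·ΔS = 0.4788 × 356.3 ≈ 170.6 kg VSS/d.

P_X ≈ 171 kg VSS/d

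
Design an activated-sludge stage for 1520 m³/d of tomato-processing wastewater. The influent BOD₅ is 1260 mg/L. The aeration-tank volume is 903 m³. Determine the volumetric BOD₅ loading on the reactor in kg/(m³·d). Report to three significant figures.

L_v ≈ 2.12 kg BOD₅/(m³·d)

L_v = Q S₀ / V = 1520 × 1260 × 10⁻³ / 903.0 = 2.121 kg/(m³·d).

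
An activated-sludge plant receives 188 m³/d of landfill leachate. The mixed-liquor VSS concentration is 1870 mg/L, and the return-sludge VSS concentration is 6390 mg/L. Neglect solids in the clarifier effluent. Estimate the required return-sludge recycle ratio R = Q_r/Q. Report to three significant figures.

R ≈ 0.414

R = Q_r/Q = X/(X_r − X) = 1870 / (6390 − 1870) = 0.4137.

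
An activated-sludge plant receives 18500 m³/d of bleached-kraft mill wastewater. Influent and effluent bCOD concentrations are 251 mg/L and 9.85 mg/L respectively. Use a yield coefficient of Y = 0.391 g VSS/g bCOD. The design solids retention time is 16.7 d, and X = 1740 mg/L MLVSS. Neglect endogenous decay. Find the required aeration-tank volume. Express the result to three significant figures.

V ≈ 16700 m³

V·X = Y·Q·ΔS·θ_c gives V = 0.391 × 18500 × (251 − 9.85) × 16.7 / 1740 = 16742 m³.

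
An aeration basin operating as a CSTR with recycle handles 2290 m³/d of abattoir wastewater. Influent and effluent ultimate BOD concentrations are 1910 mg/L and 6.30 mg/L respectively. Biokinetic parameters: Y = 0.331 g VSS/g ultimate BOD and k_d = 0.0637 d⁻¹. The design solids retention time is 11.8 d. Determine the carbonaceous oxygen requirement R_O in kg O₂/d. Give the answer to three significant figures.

R_O ≈ 3190 kg O₂/d

Observed yield with endogenous decay: Y_obs = Y / (1 + k_d·θ_c) = 0.331 / (1 + 0.0637 × 11.8) = 0.331 / 1.752 = 0.1890 g VSS/g ultimate BOD.
Q·(S₀ − S) = 2290 × (1910 − 6.30) × 10⁻³ = 4359 kg/d removed.
P_X = Y_obs·Q·(S₀ − S) = 0.1890 × 4359 = 823.8 kg VSS/d.
Carbonaceous O₂ demand = substrate oxidised − cell-mass equivalent = 4359 − 1.42 × 823.8 = 3190 kg O₂/d.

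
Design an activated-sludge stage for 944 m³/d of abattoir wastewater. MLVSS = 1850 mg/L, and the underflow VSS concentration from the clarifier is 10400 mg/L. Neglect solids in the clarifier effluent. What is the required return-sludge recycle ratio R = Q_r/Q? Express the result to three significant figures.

Mass balance around the secondary clarifier (neglecting effluent solids): R = X / (X_r − X) = 1850 / (10400 − 1850) = 0.2164.

R ≈ 0.216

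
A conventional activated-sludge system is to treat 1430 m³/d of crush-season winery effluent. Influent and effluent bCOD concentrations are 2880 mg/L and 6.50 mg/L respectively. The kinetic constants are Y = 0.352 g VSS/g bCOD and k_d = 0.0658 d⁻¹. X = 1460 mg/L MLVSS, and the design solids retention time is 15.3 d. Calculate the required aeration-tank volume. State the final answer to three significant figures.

V ≈ 7550 m³

Steady-state biomass mass balance: V·X·(1 + k_d·θ_c) = Y·Q·(S₀ − S)·θ_c, so V = 0.352 × 1430 × (2880 − 6.50) × 15.3 / [1460 × (1 + 0.0658 × 15.3)] = 2.21×10^7 / 2930 = 7553 m³.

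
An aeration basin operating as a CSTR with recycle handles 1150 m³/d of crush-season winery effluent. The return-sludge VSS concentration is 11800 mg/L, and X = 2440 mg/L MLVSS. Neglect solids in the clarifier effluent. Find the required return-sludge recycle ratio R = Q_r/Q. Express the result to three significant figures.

R ≈ 0.261

R = Q_r/Q = X/(X_r − X) = 2440 / (11800 − 2440) = 0.2607.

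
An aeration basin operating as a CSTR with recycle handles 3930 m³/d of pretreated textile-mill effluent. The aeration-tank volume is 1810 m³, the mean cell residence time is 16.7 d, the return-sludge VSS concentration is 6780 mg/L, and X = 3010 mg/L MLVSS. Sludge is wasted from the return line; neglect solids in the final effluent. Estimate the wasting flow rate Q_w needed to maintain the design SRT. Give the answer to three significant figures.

Q_w ≈ 48.1 m³/d

Wasting from the return line (neglecting effluent solids): Q_w = V·X / (θ_c·X_r) = 1810 × 3010 / (16.7 × 6780) = 48.12 m³/d.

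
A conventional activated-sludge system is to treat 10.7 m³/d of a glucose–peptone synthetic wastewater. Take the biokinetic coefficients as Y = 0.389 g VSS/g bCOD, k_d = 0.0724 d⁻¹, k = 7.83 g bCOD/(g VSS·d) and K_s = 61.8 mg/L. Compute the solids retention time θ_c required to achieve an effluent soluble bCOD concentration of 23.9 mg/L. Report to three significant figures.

θ_c ≈ 1.29 d

Specific growth rate at S = 23.9 mg/L: μ = YkS/(K_s+S) = 0.389·7.83·23.9/(61.8+23.9) = 0.8494 d⁻¹.
θ_c = 1/(μ − k_d) = 1/(0.8494 − 0.0724) = 1/0.7770 = 1.287 d.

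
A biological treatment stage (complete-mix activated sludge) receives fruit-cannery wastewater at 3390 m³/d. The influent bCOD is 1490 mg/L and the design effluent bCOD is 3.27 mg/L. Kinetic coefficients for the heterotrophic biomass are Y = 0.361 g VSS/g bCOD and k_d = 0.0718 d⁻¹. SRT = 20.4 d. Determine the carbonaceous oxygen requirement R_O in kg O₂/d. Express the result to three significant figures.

R_O ≈ 3990 kg O₂/d

Correct the yield for decay: Y_obs = Y/(1 + k_d θ_c) = 0.361 / (1 + 0.0718 × 20.4) = 0.361 / 2.465 = 0.1465.
Q·(S₀ − S) = 3390 × (1490 − 3.27) × 10⁻³ = 5040 kg/d removed.
Biomass synthesised: P_X = Y_obs × 5040 = 738.2 kg VSS/d.
Carbonaceous O₂ demand = substrate oxidised − cell-mass equivalent = 5040 − 1.42 × 738.2 = 3992 kg O₂/d.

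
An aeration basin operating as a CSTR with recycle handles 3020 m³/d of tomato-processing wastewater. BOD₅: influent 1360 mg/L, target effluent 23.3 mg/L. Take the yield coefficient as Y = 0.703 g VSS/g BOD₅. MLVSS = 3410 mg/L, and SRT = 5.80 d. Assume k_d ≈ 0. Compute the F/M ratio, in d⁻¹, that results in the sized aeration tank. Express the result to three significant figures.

V·X = Y·Q·ΔS·θ_c gives V = 0.703 × 3020 × (1360 − 23.3) × 5.80 / 3410 = 4827 m³.
Food-to-microorganism ratio F/M = Q S₀ / (V X) = 3020 × 1360 / (4827 × 3410) = 0.2495 d⁻¹.

F/M ≈ 0.250 d⁻¹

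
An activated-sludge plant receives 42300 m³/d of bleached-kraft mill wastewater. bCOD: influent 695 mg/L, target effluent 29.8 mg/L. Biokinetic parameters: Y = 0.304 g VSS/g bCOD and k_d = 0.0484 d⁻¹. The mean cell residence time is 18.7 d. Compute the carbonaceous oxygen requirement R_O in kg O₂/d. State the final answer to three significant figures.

The observed yield is Y_obs = Y/(1 + k_d·θ_c) = 0.304 / (1 + 0.0484 × 18.7) = 0.304 / 1.905 = 0.1596 g VSS per g bCOD removed.
ΔS = 695 − 29.8 = 665.2 mg/L, so the substrate removal rate is 42300 × 665.2/1000 = 28138 kg bCOD/d.
Net sludge production P_X = 0.1596 × 28138 = 4490 kg VSS/d.
R_O = Q·ΔS − 1.42 P_X = 28138 − 6376 = 21762 kg O₂/d.

R_O ≈ 21800 kg O₂/d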